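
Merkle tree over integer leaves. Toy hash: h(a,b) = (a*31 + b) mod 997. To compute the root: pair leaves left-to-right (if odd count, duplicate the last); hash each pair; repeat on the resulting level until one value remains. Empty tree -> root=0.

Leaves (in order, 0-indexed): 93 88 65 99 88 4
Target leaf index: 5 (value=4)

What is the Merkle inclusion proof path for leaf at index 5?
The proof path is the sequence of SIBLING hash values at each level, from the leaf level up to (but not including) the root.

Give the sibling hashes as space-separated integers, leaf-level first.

Answer: 88 738 497

Derivation:
L0 (leaves): [93, 88, 65, 99, 88, 4], target index=5
L1: h(93,88)=(93*31+88)%997=977 [pair 0] h(65,99)=(65*31+99)%997=120 [pair 1] h(88,4)=(88*31+4)%997=738 [pair 2] -> [977, 120, 738]
  Sibling for proof at L0: 88
L2: h(977,120)=(977*31+120)%997=497 [pair 0] h(738,738)=(738*31+738)%997=685 [pair 1] -> [497, 685]
  Sibling for proof at L1: 738
L3: h(497,685)=(497*31+685)%997=140 [pair 0] -> [140]
  Sibling for proof at L2: 497
Root: 140
Proof path (sibling hashes from leaf to root): [88, 738, 497]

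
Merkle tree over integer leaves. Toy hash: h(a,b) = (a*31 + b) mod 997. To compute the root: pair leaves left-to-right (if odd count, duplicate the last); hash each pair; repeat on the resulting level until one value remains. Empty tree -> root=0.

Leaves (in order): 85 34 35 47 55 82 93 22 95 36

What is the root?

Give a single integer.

Answer: 88

Derivation:
L0: [85, 34, 35, 47, 55, 82, 93, 22, 95, 36]
L1: h(85,34)=(85*31+34)%997=675 h(35,47)=(35*31+47)%997=135 h(55,82)=(55*31+82)%997=790 h(93,22)=(93*31+22)%997=911 h(95,36)=(95*31+36)%997=987 -> [675, 135, 790, 911, 987]
L2: h(675,135)=(675*31+135)%997=123 h(790,911)=(790*31+911)%997=476 h(987,987)=(987*31+987)%997=677 -> [123, 476, 677]
L3: h(123,476)=(123*31+476)%997=301 h(677,677)=(677*31+677)%997=727 -> [301, 727]
L4: h(301,727)=(301*31+727)%997=88 -> [88]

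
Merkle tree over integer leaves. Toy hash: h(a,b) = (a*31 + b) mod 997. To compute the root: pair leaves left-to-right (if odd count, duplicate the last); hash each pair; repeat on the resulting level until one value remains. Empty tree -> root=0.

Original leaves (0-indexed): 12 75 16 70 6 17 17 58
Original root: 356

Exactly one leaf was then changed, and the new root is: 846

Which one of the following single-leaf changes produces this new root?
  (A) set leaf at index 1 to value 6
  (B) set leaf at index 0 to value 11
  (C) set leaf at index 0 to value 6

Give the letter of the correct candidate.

Original leaves: [12, 75, 16, 70, 6, 17, 17, 58]
Target new root: 846
Try each candidate change and compute the resulting root:
Candidate A: set leaf[1] = 6 -> leaves = [12, 6, 16, 70, 6, 17, 17, 58]
  L0: [12, 6, 16, 70, 6, 17, 17, 58]
  L1: h(12,6)=(12*31+6)%997=378 h(16,70)=(16*31+70)%997=566 h(6,17)=(6*31+17)%997=203 h(17,58)=(17*31+58)%997=585 -> [378, 566, 203, 585]
  L2: h(378,566)=(378*31+566)%997=320 h(203,585)=(203*31+585)%997=896 -> [320, 896]
  L3: h(320,896)=(320*31+896)%997=846 -> [846]
  root = 846 == target 846  ** MATCH **
Candidate B: set leaf[0] = 11 -> leaves = [11, 75, 16, 70, 6, 17, 17, 58]
  L0: [11, 75, 16, 70, 6, 17, 17, 58]
  L1: h(11,75)=(11*31+75)%997=416 h(16,70)=(16*31+70)%997=566 h(6,17)=(6*31+17)%997=203 h(17,58)=(17*31+58)%997=585 -> [416, 566, 203, 585]
  L2: h(416,566)=(416*31+566)%997=501 h(203,585)=(203*31+585)%997=896 -> [501, 896]
  L3: h(501,896)=(501*31+896)%997=475 -> [475]
  root = 475 != target 846
Candidate C: set leaf[0] = 6 -> leaves = [6, 75, 16, 70, 6, 17, 17, 58]
  L0: [6, 75, 16, 70, 6, 17, 17, 58]
  L1: h(6,75)=(6*31+75)%997=261 h(16,70)=(16*31+70)%997=566 h(6,17)=(6*31+17)%997=203 h(17,58)=(17*31+58)%997=585 -> [261, 566, 203, 585]
  L2: h(261,566)=(261*31+566)%997=681 h(203,585)=(203*31+585)%997=896 -> [681, 896]
  L3: h(681,896)=(681*31+896)%997=73 -> [73]
  root = 73 != target 846
Candidate A produces the target root.

Answer: A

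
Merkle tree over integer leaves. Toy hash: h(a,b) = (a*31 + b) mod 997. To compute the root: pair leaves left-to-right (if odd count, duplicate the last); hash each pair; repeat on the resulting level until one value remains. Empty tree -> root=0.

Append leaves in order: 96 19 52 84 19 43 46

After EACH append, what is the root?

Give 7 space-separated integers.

After append 96 (leaves=[96]):
  L0: [96]
  root=96
After append 19 (leaves=[96, 19]):
  L0: [96, 19]
  L1: h(96,19)=(96*31+19)%997=4 -> [4]
  root=4
After append 52 (leaves=[96, 19, 52]):
  L0: [96, 19, 52]
  L1: h(96,19)=(96*31+19)%997=4 h(52,52)=(52*31+52)%997=667 -> [4, 667]
  L2: h(4,667)=(4*31+667)%997=791 -> [791]
  root=791
After append 84 (leaves=[96, 19, 52, 84]):
  L0: [96, 19, 52, 84]
  L1: h(96,19)=(96*31+19)%997=4 h(52,84)=(52*31+84)%997=699 -> [4, 699]
  L2: h(4,699)=(4*31+699)%997=823 -> [823]
  root=823
After append 19 (leaves=[96, 19, 52, 84, 19]):
  L0: [96, 19, 52, 84, 19]
  L1: h(96,19)=(96*31+19)%997=4 h(52,84)=(52*31+84)%997=699 h(19,19)=(19*31+19)%997=608 -> [4, 699, 608]
  L2: h(4,699)=(4*31+699)%997=823 h(608,608)=(608*31+608)%997=513 -> [823, 513]
  L3: h(823,513)=(823*31+513)%997=104 -> [104]
  root=104
After append 43 (leaves=[96, 19, 52, 84, 19, 43]):
  L0: [96, 19, 52, 84, 19, 43]
  L1: h(96,19)=(96*31+19)%997=4 h(52,84)=(52*31+84)%997=699 h(19,43)=(19*31+43)%997=632 -> [4, 699, 632]
  L2: h(4,699)=(4*31+699)%997=823 h(632,632)=(632*31+632)%997=284 -> [823, 284]
  L3: h(823,284)=(823*31+284)%997=872 -> [872]
  root=872
After append 46 (leaves=[96, 19, 52, 84, 19, 43, 46]):
  L0: [96, 19, 52, 84, 19, 43, 46]
  L1: h(96,19)=(96*31+19)%997=4 h(52,84)=(52*31+84)%997=699 h(19,43)=(19*31+43)%997=632 h(46,46)=(46*31+46)%997=475 -> [4, 699, 632, 475]
  L2: h(4,699)=(4*31+699)%997=823 h(632,475)=(632*31+475)%997=127 -> [823, 127]
  L3: h(823,127)=(823*31+127)%997=715 -> [715]
  root=715

Answer: 96 4 791 823 104 872 715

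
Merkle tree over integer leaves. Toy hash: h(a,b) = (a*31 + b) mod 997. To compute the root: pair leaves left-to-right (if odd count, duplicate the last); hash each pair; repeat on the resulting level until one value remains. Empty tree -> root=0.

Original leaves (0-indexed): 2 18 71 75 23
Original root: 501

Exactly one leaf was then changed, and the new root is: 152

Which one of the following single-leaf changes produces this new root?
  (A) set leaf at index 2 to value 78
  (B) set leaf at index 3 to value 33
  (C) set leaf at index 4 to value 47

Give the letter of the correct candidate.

Answer: C

Derivation:
Original leaves: [2, 18, 71, 75, 23]
Target new root: 152
Try each candidate change and compute the resulting root:
Candidate A: set leaf[2] = 78 -> leaves = [2, 18, 78, 75, 23]
  L0: [2, 18, 78, 75, 23]
  L1: h(2,18)=(2*31+18)%997=80 h(78,75)=(78*31+75)%997=499 h(23,23)=(23*31+23)%997=736 -> [80, 499, 736]
  L2: h(80,499)=(80*31+499)%997=985 h(736,736)=(736*31+736)%997=621 -> [985, 621]
  L3: h(985,621)=(985*31+621)%997=249 -> [249]
  root = 249 != target 152
Candidate B: set leaf[3] = 33 -> leaves = [2, 18, 71, 33, 23]
  L0: [2, 18, 71, 33, 23]
  L1: h(2,18)=(2*31+18)%997=80 h(71,33)=(71*31+33)%997=240 h(23,23)=(23*31+23)%997=736 -> [80, 240, 736]
  L2: h(80,240)=(80*31+240)%997=726 h(736,736)=(736*31+736)%997=621 -> [726, 621]
  L3: h(726,621)=(726*31+621)%997=196 -> [196]
  root = 196 != target 152
Candidate C: set leaf[4] = 47 -> leaves = [2, 18, 71, 75, 47]
  L0: [2, 18, 71, 75, 47]
  L1: h(2,18)=(2*31+18)%997=80 h(71,75)=(71*31+75)%997=282 h(47,47)=(47*31+47)%997=507 -> [80, 282, 507]
  L2: h(80,282)=(80*31+282)%997=768 h(507,507)=(507*31+507)%997=272 -> [768, 272]
  L3: h(768,272)=(768*31+272)%997=152 -> [152]
  root = 152 == target 152  ** MATCH **
Candidate C produces the target root.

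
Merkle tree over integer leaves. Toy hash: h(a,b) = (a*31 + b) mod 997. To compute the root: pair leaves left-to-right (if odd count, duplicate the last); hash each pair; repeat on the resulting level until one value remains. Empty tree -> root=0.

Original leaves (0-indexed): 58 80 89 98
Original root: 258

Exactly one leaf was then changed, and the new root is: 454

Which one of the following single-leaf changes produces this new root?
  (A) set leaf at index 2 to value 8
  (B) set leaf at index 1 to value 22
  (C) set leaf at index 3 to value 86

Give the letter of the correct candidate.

Original leaves: [58, 80, 89, 98]
Target new root: 454
Try each candidate change and compute the resulting root:
Candidate A: set leaf[2] = 8 -> leaves = [58, 80, 8, 98]
  L0: [58, 80, 8, 98]
  L1: h(58,80)=(58*31+80)%997=881 h(8,98)=(8*31+98)%997=346 -> [881, 346]
  L2: h(881,346)=(881*31+346)%997=738 -> [738]
  root = 738 != target 454
Candidate B: set leaf[1] = 22 -> leaves = [58, 22, 89, 98]
  L0: [58, 22, 89, 98]
  L1: h(58,22)=(58*31+22)%997=823 h(89,98)=(89*31+98)%997=863 -> [823, 863]
  L2: h(823,863)=(823*31+863)%997=454 -> [454]
  root = 454 == target 454  ** MATCH **
Candidate C: set leaf[3] = 86 -> leaves = [58, 80, 89, 86]
  L0: [58, 80, 89, 86]
  L1: h(58,80)=(58*31+80)%997=881 h(89,86)=(89*31+86)%997=851 -> [881, 851]
  L2: h(881,851)=(881*31+851)%997=246 -> [246]
  root = 246 != target 454
Candidate B produces the target root.

Answer: B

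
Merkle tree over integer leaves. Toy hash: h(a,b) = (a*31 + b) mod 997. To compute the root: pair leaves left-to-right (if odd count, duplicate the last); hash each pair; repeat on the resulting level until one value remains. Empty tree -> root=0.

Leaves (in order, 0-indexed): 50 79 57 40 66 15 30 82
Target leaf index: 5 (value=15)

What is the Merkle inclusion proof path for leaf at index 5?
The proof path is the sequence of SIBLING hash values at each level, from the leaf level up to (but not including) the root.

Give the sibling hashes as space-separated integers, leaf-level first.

Answer: 66 15 462

Derivation:
L0 (leaves): [50, 79, 57, 40, 66, 15, 30, 82], target index=5
L1: h(50,79)=(50*31+79)%997=632 [pair 0] h(57,40)=(57*31+40)%997=810 [pair 1] h(66,15)=(66*31+15)%997=67 [pair 2] h(30,82)=(30*31+82)%997=15 [pair 3] -> [632, 810, 67, 15]
  Sibling for proof at L0: 66
L2: h(632,810)=(632*31+810)%997=462 [pair 0] h(67,15)=(67*31+15)%997=98 [pair 1] -> [462, 98]
  Sibling for proof at L1: 15
L3: h(462,98)=(462*31+98)%997=462 [pair 0] -> [462]
  Sibling for proof at L2: 462
Root: 462
Proof path (sibling hashes from leaf to root): [66, 15, 462]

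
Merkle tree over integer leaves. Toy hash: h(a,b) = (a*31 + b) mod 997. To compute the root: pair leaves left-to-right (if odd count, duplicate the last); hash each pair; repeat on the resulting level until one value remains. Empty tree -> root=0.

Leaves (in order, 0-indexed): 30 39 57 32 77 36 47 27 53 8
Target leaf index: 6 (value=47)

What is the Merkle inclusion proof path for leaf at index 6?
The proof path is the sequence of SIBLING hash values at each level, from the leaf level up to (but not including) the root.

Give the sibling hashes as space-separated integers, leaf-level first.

L0 (leaves): [30, 39, 57, 32, 77, 36, 47, 27, 53, 8], target index=6
L1: h(30,39)=(30*31+39)%997=969 [pair 0] h(57,32)=(57*31+32)%997=802 [pair 1] h(77,36)=(77*31+36)%997=429 [pair 2] h(47,27)=(47*31+27)%997=487 [pair 3] h(53,8)=(53*31+8)%997=654 [pair 4] -> [969, 802, 429, 487, 654]
  Sibling for proof at L0: 27
L2: h(969,802)=(969*31+802)%997=931 [pair 0] h(429,487)=(429*31+487)%997=825 [pair 1] h(654,654)=(654*31+654)%997=988 [pair 2] -> [931, 825, 988]
  Sibling for proof at L1: 429
L3: h(931,825)=(931*31+825)%997=773 [pair 0] h(988,988)=(988*31+988)%997=709 [pair 1] -> [773, 709]
  Sibling for proof at L2: 931
L4: h(773,709)=(773*31+709)%997=744 [pair 0] -> [744]
  Sibling for proof at L3: 709
Root: 744
Proof path (sibling hashes from leaf to root): [27, 429, 931, 709]

Answer: 27 429 931 709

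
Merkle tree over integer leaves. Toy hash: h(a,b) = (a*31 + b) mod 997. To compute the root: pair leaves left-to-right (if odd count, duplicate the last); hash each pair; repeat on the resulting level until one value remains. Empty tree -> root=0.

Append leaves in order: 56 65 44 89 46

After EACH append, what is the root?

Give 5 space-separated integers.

Answer: 56 804 410 455 392

Derivation:
After append 56 (leaves=[56]):
  L0: [56]
  root=56
After append 65 (leaves=[56, 65]):
  L0: [56, 65]
  L1: h(56,65)=(56*31+65)%997=804 -> [804]
  root=804
After append 44 (leaves=[56, 65, 44]):
  L0: [56, 65, 44]
  L1: h(56,65)=(56*31+65)%997=804 h(44,44)=(44*31+44)%997=411 -> [804, 411]
  L2: h(804,411)=(804*31+411)%997=410 -> [410]
  root=410
After append 89 (leaves=[56, 65, 44, 89]):
  L0: [56, 65, 44, 89]
  L1: h(56,65)=(56*31+65)%997=804 h(44,89)=(44*31+89)%997=456 -> [804, 456]
  L2: h(804,456)=(804*31+456)%997=455 -> [455]
  root=455
After append 46 (leaves=[56, 65, 44, 89, 46]):
  L0: [56, 65, 44, 89, 46]
  L1: h(56,65)=(56*31+65)%997=804 h(44,89)=(44*31+89)%997=456 h(46,46)=(46*31+46)%997=475 -> [804, 456, 475]
  L2: h(804,456)=(804*31+456)%997=455 h(475,475)=(475*31+475)%997=245 -> [455, 245]
  L3: h(455,245)=(455*31+245)%997=392 -> [392]
  root=392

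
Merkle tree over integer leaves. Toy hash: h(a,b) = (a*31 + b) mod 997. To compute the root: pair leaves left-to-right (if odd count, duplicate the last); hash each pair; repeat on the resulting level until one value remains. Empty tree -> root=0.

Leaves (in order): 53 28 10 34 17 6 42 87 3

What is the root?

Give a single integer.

Answer: 672

Derivation:
L0: [53, 28, 10, 34, 17, 6, 42, 87, 3]
L1: h(53,28)=(53*31+28)%997=674 h(10,34)=(10*31+34)%997=344 h(17,6)=(17*31+6)%997=533 h(42,87)=(42*31+87)%997=392 h(3,3)=(3*31+3)%997=96 -> [674, 344, 533, 392, 96]
L2: h(674,344)=(674*31+344)%997=301 h(533,392)=(533*31+392)%997=963 h(96,96)=(96*31+96)%997=81 -> [301, 963, 81]
L3: h(301,963)=(301*31+963)%997=324 h(81,81)=(81*31+81)%997=598 -> [324, 598]
L4: h(324,598)=(324*31+598)%997=672 -> [672]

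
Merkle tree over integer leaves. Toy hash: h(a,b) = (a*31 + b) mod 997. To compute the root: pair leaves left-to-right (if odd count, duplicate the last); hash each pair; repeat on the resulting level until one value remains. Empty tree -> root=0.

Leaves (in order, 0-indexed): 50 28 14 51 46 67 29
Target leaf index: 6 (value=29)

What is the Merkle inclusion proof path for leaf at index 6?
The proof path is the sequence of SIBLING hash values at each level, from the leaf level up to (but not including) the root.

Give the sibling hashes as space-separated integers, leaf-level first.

L0 (leaves): [50, 28, 14, 51, 46, 67, 29], target index=6
L1: h(50,28)=(50*31+28)%997=581 [pair 0] h(14,51)=(14*31+51)%997=485 [pair 1] h(46,67)=(46*31+67)%997=496 [pair 2] h(29,29)=(29*31+29)%997=928 [pair 3] -> [581, 485, 496, 928]
  Sibling for proof at L0: 29
L2: h(581,485)=(581*31+485)%997=550 [pair 0] h(496,928)=(496*31+928)%997=352 [pair 1] -> [550, 352]
  Sibling for proof at L1: 496
L3: h(550,352)=(550*31+352)%997=453 [pair 0] -> [453]
  Sibling for proof at L2: 550
Root: 453
Proof path (sibling hashes from leaf to root): [29, 496, 550]

Answer: 29 496 550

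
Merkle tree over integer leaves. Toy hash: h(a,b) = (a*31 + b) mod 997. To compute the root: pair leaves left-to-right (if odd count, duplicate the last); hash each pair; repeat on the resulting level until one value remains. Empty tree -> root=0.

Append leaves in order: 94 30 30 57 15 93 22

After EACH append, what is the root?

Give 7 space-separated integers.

After append 94 (leaves=[94]):
  L0: [94]
  root=94
After append 30 (leaves=[94, 30]):
  L0: [94, 30]
  L1: h(94,30)=(94*31+30)%997=950 -> [950]
  root=950
After append 30 (leaves=[94, 30, 30]):
  L0: [94, 30, 30]
  L1: h(94,30)=(94*31+30)%997=950 h(30,30)=(30*31+30)%997=960 -> [950, 960]
  L2: h(950,960)=(950*31+960)%997=500 -> [500]
  root=500
After append 57 (leaves=[94, 30, 30, 57]):
  L0: [94, 30, 30, 57]
  L1: h(94,30)=(94*31+30)%997=950 h(30,57)=(30*31+57)%997=987 -> [950, 987]
  L2: h(950,987)=(950*31+987)%997=527 -> [527]
  root=527
After append 15 (leaves=[94, 30, 30, 57, 15]):
  L0: [94, 30, 30, 57, 15]
  L1: h(94,30)=(94*31+30)%997=950 h(30,57)=(30*31+57)%997=987 h(15,15)=(15*31+15)%997=480 -> [950, 987, 480]
  L2: h(950,987)=(950*31+987)%997=527 h(480,480)=(480*31+480)%997=405 -> [527, 405]
  L3: h(527,405)=(527*31+405)%997=790 -> [790]
  root=790
After append 93 (leaves=[94, 30, 30, 57, 15, 93]):
  L0: [94, 30, 30, 57, 15, 93]
  L1: h(94,30)=(94*31+30)%997=950 h(30,57)=(30*31+57)%997=987 h(15,93)=(15*31+93)%997=558 -> [950, 987, 558]
  L2: h(950,987)=(950*31+987)%997=527 h(558,558)=(558*31+558)%997=907 -> [527, 907]
  L3: h(527,907)=(527*31+907)%997=295 -> [295]
  root=295
After append 22 (leaves=[94, 30, 30, 57, 15, 93, 22]):
  L0: [94, 30, 30, 57, 15, 93, 22]
  L1: h(94,30)=(94*31+30)%997=950 h(30,57)=(30*31+57)%997=987 h(15,93)=(15*31+93)%997=558 h(22,22)=(22*31+22)%997=704 -> [950, 987, 558, 704]
  L2: h(950,987)=(950*31+987)%997=527 h(558,704)=(558*31+704)%997=56 -> [527, 56]
  L3: h(527,56)=(527*31+56)%997=441 -> [441]
  root=441

Answer: 94 950 500 527 790 295 441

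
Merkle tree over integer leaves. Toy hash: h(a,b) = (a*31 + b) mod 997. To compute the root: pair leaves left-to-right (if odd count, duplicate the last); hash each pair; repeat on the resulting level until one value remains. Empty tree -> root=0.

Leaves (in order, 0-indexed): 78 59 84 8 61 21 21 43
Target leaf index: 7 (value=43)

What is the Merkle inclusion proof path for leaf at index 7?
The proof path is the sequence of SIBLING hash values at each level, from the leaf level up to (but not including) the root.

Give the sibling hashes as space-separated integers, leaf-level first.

Answer: 21 915 636

Derivation:
L0 (leaves): [78, 59, 84, 8, 61, 21, 21, 43], target index=7
L1: h(78,59)=(78*31+59)%997=483 [pair 0] h(84,8)=(84*31+8)%997=618 [pair 1] h(61,21)=(61*31+21)%997=915 [pair 2] h(21,43)=(21*31+43)%997=694 [pair 3] -> [483, 618, 915, 694]
  Sibling for proof at L0: 21
L2: h(483,618)=(483*31+618)%997=636 [pair 0] h(915,694)=(915*31+694)%997=146 [pair 1] -> [636, 146]
  Sibling for proof at L1: 915
L3: h(636,146)=(636*31+146)%997=919 [pair 0] -> [919]
  Sibling for proof at L2: 636
Root: 919
Proof path (sibling hashes from leaf to root): [21, 915, 636]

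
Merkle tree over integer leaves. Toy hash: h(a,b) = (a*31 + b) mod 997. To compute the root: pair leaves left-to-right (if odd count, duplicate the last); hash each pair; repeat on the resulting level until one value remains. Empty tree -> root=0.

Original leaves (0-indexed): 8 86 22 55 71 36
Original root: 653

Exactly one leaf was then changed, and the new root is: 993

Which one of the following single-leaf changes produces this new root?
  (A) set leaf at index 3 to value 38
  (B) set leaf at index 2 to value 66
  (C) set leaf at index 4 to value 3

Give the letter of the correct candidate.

Original leaves: [8, 86, 22, 55, 71, 36]
Target new root: 993
Try each candidate change and compute the resulting root:
Candidate A: set leaf[3] = 38 -> leaves = [8, 86, 22, 38, 71, 36]
  L0: [8, 86, 22, 38, 71, 36]
  L1: h(8,86)=(8*31+86)%997=334 h(22,38)=(22*31+38)%997=720 h(71,36)=(71*31+36)%997=243 -> [334, 720, 243]
  L2: h(334,720)=(334*31+720)%997=107 h(243,243)=(243*31+243)%997=797 -> [107, 797]
  L3: h(107,797)=(107*31+797)%997=126 -> [126]
  root = 126 != target 993
Candidate B: set leaf[2] = 66 -> leaves = [8, 86, 66, 55, 71, 36]
  L0: [8, 86, 66, 55, 71, 36]
  L1: h(8,86)=(8*31+86)%997=334 h(66,55)=(66*31+55)%997=107 h(71,36)=(71*31+36)%997=243 -> [334, 107, 243]
  L2: h(334,107)=(334*31+107)%997=491 h(243,243)=(243*31+243)%997=797 -> [491, 797]
  L3: h(491,797)=(491*31+797)%997=66 -> [66]
  root = 66 != target 993
Candidate C: set leaf[4] = 3 -> leaves = [8, 86, 22, 55, 3, 36]
  L0: [8, 86, 22, 55, 3, 36]
  L1: h(8,86)=(8*31+86)%997=334 h(22,55)=(22*31+55)%997=737 h(3,36)=(3*31+36)%997=129 -> [334, 737, 129]
  L2: h(334,737)=(334*31+737)%997=124 h(129,129)=(129*31+129)%997=140 -> [124, 140]
  L3: h(124,140)=(124*31+140)%997=993 -> [993]
  root = 993 == target 993  ** MATCH **
Candidate C produces the target root.

Answer: C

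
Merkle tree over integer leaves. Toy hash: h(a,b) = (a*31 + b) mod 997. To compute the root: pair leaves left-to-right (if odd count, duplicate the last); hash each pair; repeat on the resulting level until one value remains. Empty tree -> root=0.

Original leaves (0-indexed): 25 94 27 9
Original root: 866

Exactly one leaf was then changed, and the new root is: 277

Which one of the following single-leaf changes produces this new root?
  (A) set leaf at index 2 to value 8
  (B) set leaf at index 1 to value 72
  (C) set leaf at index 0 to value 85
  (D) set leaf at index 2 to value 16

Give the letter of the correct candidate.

Answer: A

Derivation:
Original leaves: [25, 94, 27, 9]
Target new root: 277
Try each candidate change and compute the resulting root:
Candidate A: set leaf[2] = 8 -> leaves = [25, 94, 8, 9]
  L0: [25, 94, 8, 9]
  L1: h(25,94)=(25*31+94)%997=869 h(8,9)=(8*31+9)%997=257 -> [869, 257]
  L2: h(869,257)=(869*31+257)%997=277 -> [277]
  root = 277 == target 277  ** MATCH **
Candidate B: set leaf[1] = 72 -> leaves = [25, 72, 27, 9]
  L0: [25, 72, 27, 9]
  L1: h(25,72)=(25*31+72)%997=847 h(27,9)=(27*31+9)%997=846 -> [847, 846]
  L2: h(847,846)=(847*31+846)%997=184 -> [184]
  root = 184 != target 277
Candidate C: set leaf[0] = 85 -> leaves = [85, 94, 27, 9]
  L0: [85, 94, 27, 9]
  L1: h(85,94)=(85*31+94)%997=735 h(27,9)=(27*31+9)%997=846 -> [735, 846]
  L2: h(735,846)=(735*31+846)%997=700 -> [700]
  root = 700 != target 277
Candidate D: set leaf[2] = 16 -> leaves = [25, 94, 16, 9]
  L0: [25, 94, 16, 9]
  L1: h(25,94)=(25*31+94)%997=869 h(16,9)=(16*31+9)%997=505 -> [869, 505]
  L2: h(869,505)=(869*31+505)%997=525 -> [525]
  root = 525 != target 277
Candidate A produces the target root.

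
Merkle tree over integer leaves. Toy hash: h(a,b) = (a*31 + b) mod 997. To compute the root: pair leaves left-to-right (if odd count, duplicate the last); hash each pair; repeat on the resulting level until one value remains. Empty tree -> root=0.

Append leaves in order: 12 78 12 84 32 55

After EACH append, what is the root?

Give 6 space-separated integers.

After append 12 (leaves=[12]):
  L0: [12]
  root=12
After append 78 (leaves=[12, 78]):
  L0: [12, 78]
  L1: h(12,78)=(12*31+78)%997=450 -> [450]
  root=450
After append 12 (leaves=[12, 78, 12]):
  L0: [12, 78, 12]
  L1: h(12,78)=(12*31+78)%997=450 h(12,12)=(12*31+12)%997=384 -> [450, 384]
  L2: h(450,384)=(450*31+384)%997=376 -> [376]
  root=376
After append 84 (leaves=[12, 78, 12, 84]):
  L0: [12, 78, 12, 84]
  L1: h(12,78)=(12*31+78)%997=450 h(12,84)=(12*31+84)%997=456 -> [450, 456]
  L2: h(450,456)=(450*31+456)%997=448 -> [448]
  root=448
After append 32 (leaves=[12, 78, 12, 84, 32]):
  L0: [12, 78, 12, 84, 32]
  L1: h(12,78)=(12*31+78)%997=450 h(12,84)=(12*31+84)%997=456 h(32,32)=(32*31+32)%997=27 -> [450, 456, 27]
  L2: h(450,456)=(450*31+456)%997=448 h(27,27)=(27*31+27)%997=864 -> [448, 864]
  L3: h(448,864)=(448*31+864)%997=794 -> [794]
  root=794
After append 55 (leaves=[12, 78, 12, 84, 32, 55]):
  L0: [12, 78, 12, 84, 32, 55]
  L1: h(12,78)=(12*31+78)%997=450 h(12,84)=(12*31+84)%997=456 h(32,55)=(32*31+55)%997=50 -> [450, 456, 50]
  L2: h(450,456)=(450*31+456)%997=448 h(50,50)=(50*31+50)%997=603 -> [448, 603]
  L3: h(448,603)=(448*31+603)%997=533 -> [533]
  root=533

Answer: 12 450 376 448 794 533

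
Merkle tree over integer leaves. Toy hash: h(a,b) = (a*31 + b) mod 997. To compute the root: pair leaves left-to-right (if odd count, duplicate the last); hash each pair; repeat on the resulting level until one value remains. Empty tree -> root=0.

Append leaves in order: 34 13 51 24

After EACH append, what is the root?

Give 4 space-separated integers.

Answer: 34 70 811 784

Derivation:
After append 34 (leaves=[34]):
  L0: [34]
  root=34
After append 13 (leaves=[34, 13]):
  L0: [34, 13]
  L1: h(34,13)=(34*31+13)%997=70 -> [70]
  root=70
After append 51 (leaves=[34, 13, 51]):
  L0: [34, 13, 51]
  L1: h(34,13)=(34*31+13)%997=70 h(51,51)=(51*31+51)%997=635 -> [70, 635]
  L2: h(70,635)=(70*31+635)%997=811 -> [811]
  root=811
After append 24 (leaves=[34, 13, 51, 24]):
  L0: [34, 13, 51, 24]
  L1: h(34,13)=(34*31+13)%997=70 h(51,24)=(51*31+24)%997=608 -> [70, 608]
  L2: h(70,608)=(70*31+608)%997=784 -> [784]
  root=784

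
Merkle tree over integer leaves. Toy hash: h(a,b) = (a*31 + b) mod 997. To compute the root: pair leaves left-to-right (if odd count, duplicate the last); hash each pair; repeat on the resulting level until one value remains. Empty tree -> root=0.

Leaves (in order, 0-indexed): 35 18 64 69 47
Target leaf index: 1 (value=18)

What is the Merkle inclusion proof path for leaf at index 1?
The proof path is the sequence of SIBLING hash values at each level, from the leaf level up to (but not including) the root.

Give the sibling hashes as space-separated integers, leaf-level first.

L0 (leaves): [35, 18, 64, 69, 47], target index=1
L1: h(35,18)=(35*31+18)%997=106 [pair 0] h(64,69)=(64*31+69)%997=59 [pair 1] h(47,47)=(47*31+47)%997=507 [pair 2] -> [106, 59, 507]
  Sibling for proof at L0: 35
L2: h(106,59)=(106*31+59)%997=354 [pair 0] h(507,507)=(507*31+507)%997=272 [pair 1] -> [354, 272]
  Sibling for proof at L1: 59
L3: h(354,272)=(354*31+272)%997=279 [pair 0] -> [279]
  Sibling for proof at L2: 272
Root: 279
Proof path (sibling hashes from leaf to root): [35, 59, 272]

Answer: 35 59 272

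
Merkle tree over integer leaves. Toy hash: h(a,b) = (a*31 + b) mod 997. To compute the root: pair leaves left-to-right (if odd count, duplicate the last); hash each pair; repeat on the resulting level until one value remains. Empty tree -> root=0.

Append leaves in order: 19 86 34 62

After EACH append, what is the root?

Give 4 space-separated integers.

Answer: 19 675 79 107

Derivation:
After append 19 (leaves=[19]):
  L0: [19]
  root=19
After append 86 (leaves=[19, 86]):
  L0: [19, 86]
  L1: h(19,86)=(19*31+86)%997=675 -> [675]
  root=675
After append 34 (leaves=[19, 86, 34]):
  L0: [19, 86, 34]
  L1: h(19,86)=(19*31+86)%997=675 h(34,34)=(34*31+34)%997=91 -> [675, 91]
  L2: h(675,91)=(675*31+91)%997=79 -> [79]
  root=79
After append 62 (leaves=[19, 86, 34, 62]):
  L0: [19, 86, 34, 62]
  L1: h(19,86)=(19*31+86)%997=675 h(34,62)=(34*31+62)%997=119 -> [675, 119]
  L2: h(675,119)=(675*31+119)%997=107 -> [107]
  root=107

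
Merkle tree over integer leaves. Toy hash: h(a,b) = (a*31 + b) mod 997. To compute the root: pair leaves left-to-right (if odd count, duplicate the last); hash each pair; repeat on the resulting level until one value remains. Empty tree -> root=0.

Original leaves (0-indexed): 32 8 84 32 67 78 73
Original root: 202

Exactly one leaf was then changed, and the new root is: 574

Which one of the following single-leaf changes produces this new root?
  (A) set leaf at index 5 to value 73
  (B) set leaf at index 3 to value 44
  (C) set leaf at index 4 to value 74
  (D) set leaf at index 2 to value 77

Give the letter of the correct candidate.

Answer: B

Derivation:
Original leaves: [32, 8, 84, 32, 67, 78, 73]
Target new root: 574
Try each candidate change and compute the resulting root:
Candidate A: set leaf[5] = 73 -> leaves = [32, 8, 84, 32, 67, 73, 73]
  L0: [32, 8, 84, 32, 67, 73, 73]
  L1: h(32,8)=(32*31+8)%997=3 h(84,32)=(84*31+32)%997=642 h(67,73)=(67*31+73)%997=156 h(73,73)=(73*31+73)%997=342 -> [3, 642, 156, 342]
  L2: h(3,642)=(3*31+642)%997=735 h(156,342)=(156*31+342)%997=193 -> [735, 193]
  L3: h(735,193)=(735*31+193)%997=47 -> [47]
  root = 47 != target 574
Candidate B: set leaf[3] = 44 -> leaves = [32, 8, 84, 44, 67, 78, 73]
  L0: [32, 8, 84, 44, 67, 78, 73]
  L1: h(32,8)=(32*31+8)%997=3 h(84,44)=(84*31+44)%997=654 h(67,78)=(67*31+78)%997=161 h(73,73)=(73*31+73)%997=342 -> [3, 654, 161, 342]
  L2: h(3,654)=(3*31+654)%997=747 h(161,342)=(161*31+342)%997=348 -> [747, 348]
  L3: h(747,348)=(747*31+348)%997=574 -> [574]
  root = 574 == target 574  ** MATCH **
Candidate C: set leaf[4] = 74 -> leaves = [32, 8, 84, 32, 74, 78, 73]
  L0: [32, 8, 84, 32, 74, 78, 73]
  L1: h(32,8)=(32*31+8)%997=3 h(84,32)=(84*31+32)%997=642 h(74,78)=(74*31+78)%997=378 h(73,73)=(73*31+73)%997=342 -> [3, 642, 378, 342]
  L2: h(3,642)=(3*31+642)%997=735 h(378,342)=(378*31+342)%997=96 -> [735, 96]
  L3: h(735,96)=(735*31+96)%997=947 -> [947]
  root = 947 != target 574
Candidate D: set leaf[2] = 77 -> leaves = [32, 8, 77, 32, 67, 78, 73]
  L0: [32, 8, 77, 32, 67, 78, 73]
  L1: h(32,8)=(32*31+8)%997=3 h(77,32)=(77*31+32)%997=425 h(67,78)=(67*31+78)%997=161 h(73,73)=(73*31+73)%997=342 -> [3, 425, 161, 342]
  L2: h(3,425)=(3*31+425)%997=518 h(161,342)=(161*31+342)%997=348 -> [518, 348]
  L3: h(518,348)=(518*31+348)%997=454 -> [454]
  root = 454 != target 574
Candidate B produces the target root.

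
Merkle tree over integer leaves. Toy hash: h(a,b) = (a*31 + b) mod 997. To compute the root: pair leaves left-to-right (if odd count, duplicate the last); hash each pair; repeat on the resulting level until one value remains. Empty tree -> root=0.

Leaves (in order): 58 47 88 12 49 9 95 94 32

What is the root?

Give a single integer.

Answer: 895

Derivation:
L0: [58, 47, 88, 12, 49, 9, 95, 94, 32]
L1: h(58,47)=(58*31+47)%997=848 h(88,12)=(88*31+12)%997=746 h(49,9)=(49*31+9)%997=531 h(95,94)=(95*31+94)%997=48 h(32,32)=(32*31+32)%997=27 -> [848, 746, 531, 48, 27]
L2: h(848,746)=(848*31+746)%997=115 h(531,48)=(531*31+48)%997=557 h(27,27)=(27*31+27)%997=864 -> [115, 557, 864]
L3: h(115,557)=(115*31+557)%997=134 h(864,864)=(864*31+864)%997=729 -> [134, 729]
L4: h(134,729)=(134*31+729)%997=895 -> [895]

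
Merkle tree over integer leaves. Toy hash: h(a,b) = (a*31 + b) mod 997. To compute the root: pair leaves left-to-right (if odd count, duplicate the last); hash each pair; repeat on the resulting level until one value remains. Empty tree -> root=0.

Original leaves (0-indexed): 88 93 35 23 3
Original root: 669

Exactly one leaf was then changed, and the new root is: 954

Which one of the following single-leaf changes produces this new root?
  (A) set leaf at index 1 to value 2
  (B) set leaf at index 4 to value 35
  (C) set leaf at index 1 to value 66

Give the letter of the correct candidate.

Answer: A

Derivation:
Original leaves: [88, 93, 35, 23, 3]
Target new root: 954
Try each candidate change and compute the resulting root:
Candidate A: set leaf[1] = 2 -> leaves = [88, 2, 35, 23, 3]
  L0: [88, 2, 35, 23, 3]
  L1: h(88,2)=(88*31+2)%997=736 h(35,23)=(35*31+23)%997=111 h(3,3)=(3*31+3)%997=96 -> [736, 111, 96]
  L2: h(736,111)=(736*31+111)%997=993 h(96,96)=(96*31+96)%997=81 -> [993, 81]
  L3: h(993,81)=(993*31+81)%997=954 -> [954]
  root = 954 == target 954  ** MATCH **
Candidate B: set leaf[4] = 35 -> leaves = [88, 93, 35, 23, 35]
  L0: [88, 93, 35, 23, 35]
  L1: h(88,93)=(88*31+93)%997=827 h(35,23)=(35*31+23)%997=111 h(35,35)=(35*31+35)%997=123 -> [827, 111, 123]
  L2: h(827,111)=(827*31+111)%997=823 h(123,123)=(123*31+123)%997=945 -> [823, 945]
  L3: h(823,945)=(823*31+945)%997=536 -> [536]
  root = 536 != target 954
Candidate C: set leaf[1] = 66 -> leaves = [88, 66, 35, 23, 3]
  L0: [88, 66, 35, 23, 3]
  L1: h(88,66)=(88*31+66)%997=800 h(35,23)=(35*31+23)%997=111 h(3,3)=(3*31+3)%997=96 -> [800, 111, 96]
  L2: h(800,111)=(800*31+111)%997=983 h(96,96)=(96*31+96)%997=81 -> [983, 81]
  L3: h(983,81)=(983*31+81)%997=644 -> [644]
  root = 644 != target 954
Candidate A produces the target root.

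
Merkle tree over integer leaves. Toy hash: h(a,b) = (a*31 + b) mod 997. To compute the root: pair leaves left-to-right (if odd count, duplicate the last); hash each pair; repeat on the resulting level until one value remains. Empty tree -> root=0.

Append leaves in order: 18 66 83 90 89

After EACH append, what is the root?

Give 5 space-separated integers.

After append 18 (leaves=[18]):
  L0: [18]
  root=18
After append 66 (leaves=[18, 66]):
  L0: [18, 66]
  L1: h(18,66)=(18*31+66)%997=624 -> [624]
  root=624
After append 83 (leaves=[18, 66, 83]):
  L0: [18, 66, 83]
  L1: h(18,66)=(18*31+66)%997=624 h(83,83)=(83*31+83)%997=662 -> [624, 662]
  L2: h(624,662)=(624*31+662)%997=66 -> [66]
  root=66
After append 90 (leaves=[18, 66, 83, 90]):
  L0: [18, 66, 83, 90]
  L1: h(18,66)=(18*31+66)%997=624 h(83,90)=(83*31+90)%997=669 -> [624, 669]
  L2: h(624,669)=(624*31+669)%997=73 -> [73]
  root=73
After append 89 (leaves=[18, 66, 83, 90, 89]):
  L0: [18, 66, 83, 90, 89]
  L1: h(18,66)=(18*31+66)%997=624 h(83,90)=(83*31+90)%997=669 h(89,89)=(89*31+89)%997=854 -> [624, 669, 854]
  L2: h(624,669)=(624*31+669)%997=73 h(854,854)=(854*31+854)%997=409 -> [73, 409]
  L3: h(73,409)=(73*31+409)%997=678 -> [678]
  root=678

Answer: 18 624 66 73 678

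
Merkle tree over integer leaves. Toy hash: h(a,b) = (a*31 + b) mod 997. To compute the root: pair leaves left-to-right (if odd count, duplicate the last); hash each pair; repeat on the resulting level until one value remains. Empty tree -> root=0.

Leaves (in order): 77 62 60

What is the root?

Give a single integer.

L0: [77, 62, 60]
L1: h(77,62)=(77*31+62)%997=455 h(60,60)=(60*31+60)%997=923 -> [455, 923]
L2: h(455,923)=(455*31+923)%997=73 -> [73]

Answer: 73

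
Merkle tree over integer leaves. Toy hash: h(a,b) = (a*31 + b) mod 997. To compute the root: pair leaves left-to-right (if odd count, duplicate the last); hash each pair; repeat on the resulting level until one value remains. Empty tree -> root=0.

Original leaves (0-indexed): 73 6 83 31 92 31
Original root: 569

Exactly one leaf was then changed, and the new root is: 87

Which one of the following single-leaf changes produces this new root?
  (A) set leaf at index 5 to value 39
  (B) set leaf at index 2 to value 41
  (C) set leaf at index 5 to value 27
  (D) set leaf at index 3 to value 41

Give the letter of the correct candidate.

Original leaves: [73, 6, 83, 31, 92, 31]
Target new root: 87
Try each candidate change and compute the resulting root:
Candidate A: set leaf[5] = 39 -> leaves = [73, 6, 83, 31, 92, 39]
  L0: [73, 6, 83, 31, 92, 39]
  L1: h(73,6)=(73*31+6)%997=275 h(83,31)=(83*31+31)%997=610 h(92,39)=(92*31+39)%997=897 -> [275, 610, 897]
  L2: h(275,610)=(275*31+610)%997=162 h(897,897)=(897*31+897)%997=788 -> [162, 788]
  L3: h(162,788)=(162*31+788)%997=825 -> [825]
  root = 825 != target 87
Candidate B: set leaf[2] = 41 -> leaves = [73, 6, 41, 31, 92, 31]
  L0: [73, 6, 41, 31, 92, 31]
  L1: h(73,6)=(73*31+6)%997=275 h(41,31)=(41*31+31)%997=305 h(92,31)=(92*31+31)%997=889 -> [275, 305, 889]
  L2: h(275,305)=(275*31+305)%997=854 h(889,889)=(889*31+889)%997=532 -> [854, 532]
  L3: h(854,532)=(854*31+532)%997=87 -> [87]
  root = 87 == target 87  ** MATCH **
Candidate C: set leaf[5] = 27 -> leaves = [73, 6, 83, 31, 92, 27]
  L0: [73, 6, 83, 31, 92, 27]
  L1: h(73,6)=(73*31+6)%997=275 h(83,31)=(83*31+31)%997=610 h(92,27)=(92*31+27)%997=885 -> [275, 610, 885]
  L2: h(275,610)=(275*31+610)%997=162 h(885,885)=(885*31+885)%997=404 -> [162, 404]
  L3: h(162,404)=(162*31+404)%997=441 -> [441]
  root = 441 != target 87
Candidate D: set leaf[3] = 41 -> leaves = [73, 6, 83, 41, 92, 31]
  L0: [73, 6, 83, 41, 92, 31]
  L1: h(73,6)=(73*31+6)%997=275 h(83,41)=(83*31+41)%997=620 h(92,31)=(92*31+31)%997=889 -> [275, 620, 889]
  L2: h(275,620)=(275*31+620)%997=172 h(889,889)=(889*31+889)%997=532 -> [172, 532]
  L3: h(172,532)=(172*31+532)%997=879 -> [879]
  root = 879 != target 87
Candidate B produces the target root.

Answer: B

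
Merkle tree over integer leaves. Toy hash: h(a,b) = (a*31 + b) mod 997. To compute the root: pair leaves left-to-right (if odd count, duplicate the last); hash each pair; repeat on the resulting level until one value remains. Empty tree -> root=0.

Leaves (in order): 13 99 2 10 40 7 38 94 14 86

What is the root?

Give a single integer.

L0: [13, 99, 2, 10, 40, 7, 38, 94, 14, 86]
L1: h(13,99)=(13*31+99)%997=502 h(2,10)=(2*31+10)%997=72 h(40,7)=(40*31+7)%997=250 h(38,94)=(38*31+94)%997=275 h(14,86)=(14*31+86)%997=520 -> [502, 72, 250, 275, 520]
L2: h(502,72)=(502*31+72)%997=679 h(250,275)=(250*31+275)%997=49 h(520,520)=(520*31+520)%997=688 -> [679, 49, 688]
L3: h(679,49)=(679*31+49)%997=161 h(688,688)=(688*31+688)%997=82 -> [161, 82]
L4: h(161,82)=(161*31+82)%997=88 -> [88]

Answer: 88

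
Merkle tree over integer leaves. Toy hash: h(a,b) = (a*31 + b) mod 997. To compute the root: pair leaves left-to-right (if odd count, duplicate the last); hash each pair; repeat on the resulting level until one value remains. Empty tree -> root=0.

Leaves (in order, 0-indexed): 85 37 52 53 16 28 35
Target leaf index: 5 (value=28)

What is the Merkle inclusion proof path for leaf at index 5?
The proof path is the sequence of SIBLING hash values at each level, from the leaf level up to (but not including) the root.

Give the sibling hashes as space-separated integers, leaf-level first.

Answer: 16 123 749

Derivation:
L0 (leaves): [85, 37, 52, 53, 16, 28, 35], target index=5
L1: h(85,37)=(85*31+37)%997=678 [pair 0] h(52,53)=(52*31+53)%997=668 [pair 1] h(16,28)=(16*31+28)%997=524 [pair 2] h(35,35)=(35*31+35)%997=123 [pair 3] -> [678, 668, 524, 123]
  Sibling for proof at L0: 16
L2: h(678,668)=(678*31+668)%997=749 [pair 0] h(524,123)=(524*31+123)%997=415 [pair 1] -> [749, 415]
  Sibling for proof at L1: 123
L3: h(749,415)=(749*31+415)%997=703 [pair 0] -> [703]
  Sibling for proof at L2: 749
Root: 703
Proof path (sibling hashes from leaf to root): [16, 123, 749]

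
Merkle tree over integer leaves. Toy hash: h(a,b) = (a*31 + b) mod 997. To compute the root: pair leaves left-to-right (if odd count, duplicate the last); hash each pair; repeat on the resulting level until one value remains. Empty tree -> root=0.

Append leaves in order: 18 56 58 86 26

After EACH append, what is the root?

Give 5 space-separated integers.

After append 18 (leaves=[18]):
  L0: [18]
  root=18
After append 56 (leaves=[18, 56]):
  L0: [18, 56]
  L1: h(18,56)=(18*31+56)%997=614 -> [614]
  root=614
After append 58 (leaves=[18, 56, 58]):
  L0: [18, 56, 58]
  L1: h(18,56)=(18*31+56)%997=614 h(58,58)=(58*31+58)%997=859 -> [614, 859]
  L2: h(614,859)=(614*31+859)%997=950 -> [950]
  root=950
After append 86 (leaves=[18, 56, 58, 86]):
  L0: [18, 56, 58, 86]
  L1: h(18,56)=(18*31+56)%997=614 h(58,86)=(58*31+86)%997=887 -> [614, 887]
  L2: h(614,887)=(614*31+887)%997=978 -> [978]
  root=978
After append 26 (leaves=[18, 56, 58, 86, 26]):
  L0: [18, 56, 58, 86, 26]
  L1: h(18,56)=(18*31+56)%997=614 h(58,86)=(58*31+86)%997=887 h(26,26)=(26*31+26)%997=832 -> [614, 887, 832]
  L2: h(614,887)=(614*31+887)%997=978 h(832,832)=(832*31+832)%997=702 -> [978, 702]
  L3: h(978,702)=(978*31+702)%997=113 -> [113]
  root=113

Answer: 18 614 950 978 113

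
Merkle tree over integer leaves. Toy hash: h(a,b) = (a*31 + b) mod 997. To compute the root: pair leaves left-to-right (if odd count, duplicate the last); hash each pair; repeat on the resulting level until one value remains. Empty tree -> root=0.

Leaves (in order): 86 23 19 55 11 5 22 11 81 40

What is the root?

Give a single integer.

Answer: 928

Derivation:
L0: [86, 23, 19, 55, 11, 5, 22, 11, 81, 40]
L1: h(86,23)=(86*31+23)%997=695 h(19,55)=(19*31+55)%997=644 h(11,5)=(11*31+5)%997=346 h(22,11)=(22*31+11)%997=693 h(81,40)=(81*31+40)%997=557 -> [695, 644, 346, 693, 557]
L2: h(695,644)=(695*31+644)%997=255 h(346,693)=(346*31+693)%997=452 h(557,557)=(557*31+557)%997=875 -> [255, 452, 875]
L3: h(255,452)=(255*31+452)%997=381 h(875,875)=(875*31+875)%997=84 -> [381, 84]
L4: h(381,84)=(381*31+84)%997=928 -> [928]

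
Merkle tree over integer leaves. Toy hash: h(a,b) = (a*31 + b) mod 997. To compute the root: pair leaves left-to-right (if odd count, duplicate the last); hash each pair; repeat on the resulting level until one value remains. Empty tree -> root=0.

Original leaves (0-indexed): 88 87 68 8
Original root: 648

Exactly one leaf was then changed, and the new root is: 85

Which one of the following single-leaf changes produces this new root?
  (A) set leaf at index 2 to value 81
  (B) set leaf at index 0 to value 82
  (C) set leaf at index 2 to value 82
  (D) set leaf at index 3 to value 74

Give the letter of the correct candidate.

Answer: C

Derivation:
Original leaves: [88, 87, 68, 8]
Target new root: 85
Try each candidate change and compute the resulting root:
Candidate A: set leaf[2] = 81 -> leaves = [88, 87, 81, 8]
  L0: [88, 87, 81, 8]
  L1: h(88,87)=(88*31+87)%997=821 h(81,8)=(81*31+8)%997=525 -> [821, 525]
  L2: h(821,525)=(821*31+525)%997=54 -> [54]
  root = 54 != target 85
Candidate B: set leaf[0] = 82 -> leaves = [82, 87, 68, 8]
  L0: [82, 87, 68, 8]
  L1: h(82,87)=(82*31+87)%997=635 h(68,8)=(68*31+8)%997=122 -> [635, 122]
  L2: h(635,122)=(635*31+122)%997=864 -> [864]
  root = 864 != target 85
Candidate C: set leaf[2] = 82 -> leaves = [88, 87, 82, 8]
  L0: [88, 87, 82, 8]
  L1: h(88,87)=(88*31+87)%997=821 h(82,8)=(82*31+8)%997=556 -> [821, 556]
  L2: h(821,556)=(821*31+556)%997=85 -> [85]
  root = 85 == target 85  ** MATCH **
Candidate D: set leaf[3] = 74 -> leaves = [88, 87, 68, 74]
  L0: [88, 87, 68, 74]
  L1: h(88,87)=(88*31+87)%997=821 h(68,74)=(68*31+74)%997=188 -> [821, 188]
  L2: h(821,188)=(821*31+188)%997=714 -> [714]
  root = 714 != target 85
Candidate C produces the target root.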